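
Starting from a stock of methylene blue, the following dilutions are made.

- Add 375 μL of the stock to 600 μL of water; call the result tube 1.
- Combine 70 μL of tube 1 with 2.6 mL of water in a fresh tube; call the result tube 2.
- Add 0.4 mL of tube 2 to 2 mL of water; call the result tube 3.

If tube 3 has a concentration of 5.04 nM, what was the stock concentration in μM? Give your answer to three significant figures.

3.00 μM

Step 1: 375 μL + 600 μL = 975 μL total → factor 975/375 = 2.6
Step 2: 70 μL + 2.6 mL = 2670 μL total → factor 2670/70 = 38.143
Step 3: 0.4 mL + 2 mL = 2.4 mL total → factor 2.4/0.4 = 6
Overall dilution factor = 2.6 × 38.143 × 6 = 595.03
Stock = 5.04 nM × 595.03 = 2999 nM = 3.00 μM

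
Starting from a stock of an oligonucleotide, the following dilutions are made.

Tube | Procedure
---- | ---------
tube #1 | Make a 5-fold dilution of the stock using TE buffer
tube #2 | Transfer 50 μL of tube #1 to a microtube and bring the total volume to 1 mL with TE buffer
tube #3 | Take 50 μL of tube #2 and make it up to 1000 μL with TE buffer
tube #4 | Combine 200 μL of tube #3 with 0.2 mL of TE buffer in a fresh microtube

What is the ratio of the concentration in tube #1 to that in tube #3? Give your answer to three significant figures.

400

Step 1: 5-fold → factor 5
Step 2: 50 μL brought to 1 mL → factor 1000/50 = 20
Step 3: 50 μL brought to 1000 μL → factor 1000/50 = 20
Dilution factor to tube #1 = 5; to tube #3 = 2000
[tube #1]/[tube #3] = (factor to tube #3)/(factor to tube #1) = 2000/5 = 400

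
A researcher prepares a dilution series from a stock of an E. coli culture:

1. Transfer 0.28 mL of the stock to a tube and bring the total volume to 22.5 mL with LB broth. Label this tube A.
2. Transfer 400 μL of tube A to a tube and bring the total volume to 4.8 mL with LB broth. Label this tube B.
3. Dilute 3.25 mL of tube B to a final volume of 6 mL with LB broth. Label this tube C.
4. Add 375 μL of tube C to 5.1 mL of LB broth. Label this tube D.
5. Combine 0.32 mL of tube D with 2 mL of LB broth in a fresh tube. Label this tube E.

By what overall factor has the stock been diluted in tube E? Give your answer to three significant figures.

1.88 × 10^5

Step 1: 0.28 mL brought to 22.5 mL → factor 22.5/0.28 = 80.357
Step 2: 400 μL brought to 4.8 mL → factor 4800/400 = 12
Step 3: 3.25 mL brought to 6 mL → factor 6/3.25 = 1.8462
Step 4: 375 μL + 5.1 mL = 5475 μL total → factor 5475/375 = 14.6
Step 5: 0.32 mL + 2 mL = 2.32 mL total → factor 2.32/0.32 = 7.25
Overall dilution factor = 80.357 × 12 × 1.8462 × 14.6 × 7.25 = 1.8844 × 10^5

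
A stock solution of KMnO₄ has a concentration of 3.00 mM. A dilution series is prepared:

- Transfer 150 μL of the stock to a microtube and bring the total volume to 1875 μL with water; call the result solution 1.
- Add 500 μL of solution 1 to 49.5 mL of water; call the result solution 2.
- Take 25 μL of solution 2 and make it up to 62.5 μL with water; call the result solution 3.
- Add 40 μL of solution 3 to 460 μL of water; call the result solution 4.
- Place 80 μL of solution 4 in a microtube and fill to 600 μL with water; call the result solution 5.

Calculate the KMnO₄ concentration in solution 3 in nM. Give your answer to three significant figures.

Step 1: 150 μL brought to 1875 μL → factor 1875/150 = 12.5
Step 2: 500 μL + 49.5 mL = 50000 μL total → factor 50000/500 = 100
Step 3: 25 μL brought to 62.5 μL → factor 62.5/25 = 2.5
Dilution factor through solution 3 = 12.5 × 100 × 2.5 = 3125
[solution 3] = 3.00 mM / 3125 = 0.0009600 mM = 960 nM

960 nM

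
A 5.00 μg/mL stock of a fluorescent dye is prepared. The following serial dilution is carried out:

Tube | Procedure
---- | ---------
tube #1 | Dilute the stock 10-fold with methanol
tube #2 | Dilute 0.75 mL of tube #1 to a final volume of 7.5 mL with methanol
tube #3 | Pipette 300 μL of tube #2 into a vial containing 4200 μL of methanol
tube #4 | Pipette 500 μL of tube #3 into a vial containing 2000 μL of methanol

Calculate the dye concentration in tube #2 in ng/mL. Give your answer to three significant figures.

50.0 ng/mL

Step 1: 10-fold → factor 10
Step 2: 0.75 mL brought to 7.5 mL → factor 7.5/0.75 = 10
Dilution factor through tube #2 = 10 × 10 = 100
[tube #2] = 5.00 μg/mL / 100 = 0.05000 μg/mL = 50.0 ng/mL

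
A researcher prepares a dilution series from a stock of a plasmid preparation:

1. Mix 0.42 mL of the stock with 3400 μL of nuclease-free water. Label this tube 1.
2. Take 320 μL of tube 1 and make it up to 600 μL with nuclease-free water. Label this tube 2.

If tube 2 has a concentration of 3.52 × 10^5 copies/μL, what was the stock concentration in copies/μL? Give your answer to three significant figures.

6.00 × 10^6 copies/μL

Step 1: 0.42 mL + 3400 μL = 3.82 mL total → factor 3.82/0.42 = 9.0952
Step 2: 320 μL brought to 600 μL → factor 600/320 = 1.875
Overall dilution factor = 9.0952 × 1.875 = 17.054
Stock = 3.52 × 10^5 copies/μL × 17.054 = 6.00 × 10^6 copies/μL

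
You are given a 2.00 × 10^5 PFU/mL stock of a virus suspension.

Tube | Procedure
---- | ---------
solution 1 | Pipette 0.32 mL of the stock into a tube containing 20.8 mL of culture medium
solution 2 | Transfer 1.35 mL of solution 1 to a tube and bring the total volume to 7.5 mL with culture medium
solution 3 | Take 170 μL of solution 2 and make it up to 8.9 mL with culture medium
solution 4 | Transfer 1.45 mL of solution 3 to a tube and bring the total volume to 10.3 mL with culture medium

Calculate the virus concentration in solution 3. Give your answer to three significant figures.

Step 1: 0.32 mL + 20.8 mL = 21.12 mL total → factor 21.12/0.32 = 66
Step 2: 1.35 mL brought to 7.5 mL → factor 7.5/1.35 = 5.5556
Step 3: 170 μL brought to 8.9 mL → factor 8900/170 = 52.353
Dilution factor through solution 3 = 66 × 5.5556 × 52.353 = 19196
[solution 3] = 2.00 × 10^5 PFU/mL / 19196 = 10.4 PFU/mL

10.4 PFU/mL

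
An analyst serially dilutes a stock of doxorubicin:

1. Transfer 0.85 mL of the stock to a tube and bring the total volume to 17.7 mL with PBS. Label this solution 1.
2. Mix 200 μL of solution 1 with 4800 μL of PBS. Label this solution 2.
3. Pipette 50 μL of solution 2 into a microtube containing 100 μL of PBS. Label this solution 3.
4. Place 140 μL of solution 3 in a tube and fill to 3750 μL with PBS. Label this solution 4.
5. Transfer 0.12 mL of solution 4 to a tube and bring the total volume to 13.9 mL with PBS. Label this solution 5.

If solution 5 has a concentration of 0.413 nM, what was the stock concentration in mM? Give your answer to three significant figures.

2.00 mM

Step 1: 0.85 mL brought to 17.7 mL → factor 17.7/0.85 = 20.824
Step 2: 200 μL + 4800 μL = 5000 μL total → factor 5000/200 = 25
Step 3: 50 μL + 100 μL = 150 μL total → factor 150/50 = 3
Step 4: 140 μL brought to 3750 μL → factor 3750/140 = 26.786
Step 5: 0.12 mL brought to 13.9 mL → factor 13.9/0.12 = 115.83
Overall dilution factor = 20.824 × 25 × 3 × 26.786 × 115.83 = 4.8457 × 10^6
Stock = 0.413 nM × 4.8457 × 10^6 = 2.001 × 10^6 nM = 2.00 mM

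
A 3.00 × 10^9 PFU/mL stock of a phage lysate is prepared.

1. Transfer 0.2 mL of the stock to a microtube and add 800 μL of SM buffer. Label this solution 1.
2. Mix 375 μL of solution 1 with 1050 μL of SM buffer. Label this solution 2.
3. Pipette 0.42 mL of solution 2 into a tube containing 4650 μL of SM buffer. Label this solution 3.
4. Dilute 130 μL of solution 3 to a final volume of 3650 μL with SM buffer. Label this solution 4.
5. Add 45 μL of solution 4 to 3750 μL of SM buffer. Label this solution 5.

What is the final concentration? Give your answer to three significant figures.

Step 1: 0.2 mL + 800 μL = 1 mL total → factor 1/0.2 = 5
Step 2: 375 μL + 1050 μL = 1425 μL total → factor 1425/375 = 3.8
Step 3: 0.42 mL + 4650 μL = 5.07 mL total → factor 5.07/0.42 = 12.071
Step 4: 130 μL brought to 3650 μL → factor 3650/130 = 28.077
Step 5: 45 μL + 3750 μL = 3795 μL total → factor 3795/45 = 84.333
Overall dilution factor = 5 × 3.8 × 12.071 × 28.077 × 84.333 = 5.4308 × 10^5
Final = 3.00 × 10^9 PFU/mL / 5.4308 × 10^5 = 5.52 × 10^3 PFU/mL

5.52 × 10^3 PFU/mL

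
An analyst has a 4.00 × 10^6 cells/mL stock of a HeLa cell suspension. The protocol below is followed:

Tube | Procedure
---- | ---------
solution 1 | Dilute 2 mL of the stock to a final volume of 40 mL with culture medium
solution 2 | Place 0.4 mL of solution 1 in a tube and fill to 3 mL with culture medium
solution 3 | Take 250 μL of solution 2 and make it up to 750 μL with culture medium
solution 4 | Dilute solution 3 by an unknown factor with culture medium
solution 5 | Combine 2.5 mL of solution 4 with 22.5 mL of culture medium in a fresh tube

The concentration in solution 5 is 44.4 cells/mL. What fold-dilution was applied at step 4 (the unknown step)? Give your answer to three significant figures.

20.0-fold

Step 1: 2 mL brought to 40 mL → factor 40/2 = 20
Step 2: 0.4 mL brought to 3 mL → factor 3/0.4 = 7.5
Step 3: 250 μL brought to 750 μL → factor 750/250 = 3
Step 4: unknown factor x
Step 5: 2.5 mL + 22.5 mL = 25 mL total → factor 25/2.5 = 10
Product of known-step factors = 4500
Overall factor = 4.00 × 10^6 cells/mL / (44.4 cells/mL) = 90090
x = 90090 / 4500 = 20.0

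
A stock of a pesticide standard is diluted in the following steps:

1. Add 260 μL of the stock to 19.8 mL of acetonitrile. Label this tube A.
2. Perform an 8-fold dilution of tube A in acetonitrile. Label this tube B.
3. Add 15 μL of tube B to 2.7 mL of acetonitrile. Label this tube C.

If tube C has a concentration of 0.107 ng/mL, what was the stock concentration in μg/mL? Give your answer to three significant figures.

Step 1: 260 μL + 19.8 mL = 20060 μL total → factor 20060/260 = 77.154
Step 2: 8-fold → factor 8
Step 3: 15 μL + 2.7 mL = 2715 μL total → factor 2715/15 = 181
Overall dilution factor = 77.154 × 8 × 181 = 1.1172 × 10^5
Stock = 0.107 ng/mL × 1.1172 × 10^5 = 1.195 × 10^4 ng/mL = 12.0 μg/mL

12.0 μg/mL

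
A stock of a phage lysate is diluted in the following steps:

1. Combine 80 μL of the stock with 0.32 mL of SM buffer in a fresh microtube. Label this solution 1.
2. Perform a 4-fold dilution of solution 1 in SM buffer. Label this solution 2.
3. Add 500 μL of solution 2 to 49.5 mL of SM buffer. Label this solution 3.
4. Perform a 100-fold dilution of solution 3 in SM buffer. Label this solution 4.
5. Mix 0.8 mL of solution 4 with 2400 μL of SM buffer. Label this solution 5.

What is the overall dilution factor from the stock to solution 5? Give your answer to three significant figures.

8.00 × 10^5

Step 1: 80 μL + 0.32 mL = 400 μL total → factor 400/80 = 5
Step 2: 4-fold → factor 4
Step 3: 500 μL + 49.5 mL = 50000 μL total → factor 50000/500 = 100
Step 4: 100-fold → factor 100
Step 5: 0.8 mL + 2400 μL = 3.2 mL total → factor 3.2/0.8 = 4
Overall dilution factor = 5 × 4 × 100 × 100 × 4 = 8 × 10^5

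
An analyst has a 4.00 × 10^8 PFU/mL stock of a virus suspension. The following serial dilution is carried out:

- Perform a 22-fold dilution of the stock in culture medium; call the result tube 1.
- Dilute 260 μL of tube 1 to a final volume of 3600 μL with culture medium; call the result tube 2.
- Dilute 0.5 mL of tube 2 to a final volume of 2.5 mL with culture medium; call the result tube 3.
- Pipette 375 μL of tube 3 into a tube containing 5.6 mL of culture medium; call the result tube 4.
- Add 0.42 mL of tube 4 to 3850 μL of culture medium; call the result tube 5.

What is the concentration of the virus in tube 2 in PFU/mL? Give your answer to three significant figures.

1.31 × 10^6 PFU/mL

Step 1: 22-fold → factor 22
Step 2: 260 μL brought to 3600 μL → factor 3600/260 = 13.846
Dilution factor through tube 2 = 22 × 13.846 = 304.62
[tube 2] = 4.00 × 10^8 PFU/mL / 304.62 = 1.31 × 10^6 PFU/mL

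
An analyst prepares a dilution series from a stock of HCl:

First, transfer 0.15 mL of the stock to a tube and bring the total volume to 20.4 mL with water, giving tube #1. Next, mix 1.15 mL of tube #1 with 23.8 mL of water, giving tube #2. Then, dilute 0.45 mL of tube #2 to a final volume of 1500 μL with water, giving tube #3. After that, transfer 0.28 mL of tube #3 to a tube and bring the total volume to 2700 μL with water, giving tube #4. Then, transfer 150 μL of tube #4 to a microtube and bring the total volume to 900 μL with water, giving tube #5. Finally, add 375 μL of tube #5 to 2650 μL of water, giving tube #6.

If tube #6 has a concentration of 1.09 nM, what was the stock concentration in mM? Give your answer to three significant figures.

5.00 mM

Step 1: 0.15 mL brought to 20.4 mL → factor 20.4/0.15 = 136
Step 2: 1.15 mL + 23.8 mL = 24.95 mL total → factor 24.95/1.15 = 21.696
Step 3: 0.45 mL brought to 1500 μL → factor 1.5/0.45 = 3.3333
Step 4: 0.28 mL brought to 2700 μL → factor 2.7/0.28 = 9.6429
Step 5: 150 μL brought to 900 μL → factor 900/150 = 6
Step 6: 375 μL + 2650 μL = 3025 μL total → factor 3025/375 = 8.0667
Overall dilution factor = 136 × 21.696 × 3.3333 × 9.6429 × 6 × 8.0667 = 4.5903 × 10^6
Stock = 1.09 nM × 4.5903 × 10^6 = 5.003 × 10^6 nM = 5.00 mM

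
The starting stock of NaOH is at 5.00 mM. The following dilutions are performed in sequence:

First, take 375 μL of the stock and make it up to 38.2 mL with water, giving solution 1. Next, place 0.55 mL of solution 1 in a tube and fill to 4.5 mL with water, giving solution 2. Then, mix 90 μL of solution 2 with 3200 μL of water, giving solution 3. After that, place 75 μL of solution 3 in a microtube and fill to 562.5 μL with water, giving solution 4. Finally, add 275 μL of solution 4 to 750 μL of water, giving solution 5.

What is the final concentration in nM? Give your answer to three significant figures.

5.87 nM

Step 1: 375 μL brought to 38.2 mL → factor 38200/375 = 101.87
Step 2: 0.55 mL brought to 4.5 mL → factor 4.5/0.55 = 8.1818
Step 3: 90 μL + 3200 μL = 3290 μL total → factor 3290/90 = 36.556
Step 4: 75 μL brought to 562.5 μL → factor 562.5/75 = 7.5
Step 5: 275 μL + 750 μL = 1025 μL total → factor 1025/275 = 3.7273
Overall dilution factor = 101.87 × 8.1818 × 36.556 × 7.5 × 3.7273 = 8.517 × 10^5
Final = 5.00 mM / 8.517 × 10^5 = 5.871 × 10^-6 mM = 5.87 nM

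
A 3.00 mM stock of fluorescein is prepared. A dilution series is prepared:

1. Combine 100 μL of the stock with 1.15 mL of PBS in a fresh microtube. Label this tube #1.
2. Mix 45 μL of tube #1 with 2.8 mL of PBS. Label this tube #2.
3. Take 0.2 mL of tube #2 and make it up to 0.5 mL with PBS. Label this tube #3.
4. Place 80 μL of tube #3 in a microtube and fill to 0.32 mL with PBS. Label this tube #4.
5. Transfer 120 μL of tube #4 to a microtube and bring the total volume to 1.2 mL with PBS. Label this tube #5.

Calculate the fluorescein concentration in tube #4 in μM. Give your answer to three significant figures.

Step 1: 100 μL + 1.15 mL = 1250 μL total → factor 1250/100 = 12.5
Step 2: 45 μL + 2.8 mL = 2845 μL total → factor 2845/45 = 63.222
Step 3: 0.2 mL brought to 0.5 mL → factor 0.5/0.2 = 2.5
Step 4: 80 μL brought to 0.32 mL → factor 320/80 = 4
Dilution factor through tube #4 = 12.5 × 63.222 × 2.5 × 4 = 7902.8
[tube #4] = 3.00 mM / 7902.8 = 0.0003796 mM = 0.380 μM

0.380 μM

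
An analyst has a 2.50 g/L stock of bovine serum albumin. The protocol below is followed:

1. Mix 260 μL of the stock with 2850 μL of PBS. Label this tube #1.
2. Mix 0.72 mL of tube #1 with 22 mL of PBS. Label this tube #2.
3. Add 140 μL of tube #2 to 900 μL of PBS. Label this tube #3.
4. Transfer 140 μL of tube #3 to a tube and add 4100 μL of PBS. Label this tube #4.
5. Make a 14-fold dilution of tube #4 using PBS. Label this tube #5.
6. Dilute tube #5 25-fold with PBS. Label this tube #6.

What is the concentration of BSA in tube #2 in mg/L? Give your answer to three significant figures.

6.62 mg/L

Step 1: 260 μL + 2850 μL = 3110 μL total → factor 3110/260 = 11.962
Step 2: 0.72 mL + 22 mL = 22.72 mL total → factor 22.72/0.72 = 31.556
Dilution factor through tube #2 = 11.962 × 31.556 = 377.45
[tube #2] = 2.50 g/L / 377.45 = 0.006623 g/L = 6.62 mg/L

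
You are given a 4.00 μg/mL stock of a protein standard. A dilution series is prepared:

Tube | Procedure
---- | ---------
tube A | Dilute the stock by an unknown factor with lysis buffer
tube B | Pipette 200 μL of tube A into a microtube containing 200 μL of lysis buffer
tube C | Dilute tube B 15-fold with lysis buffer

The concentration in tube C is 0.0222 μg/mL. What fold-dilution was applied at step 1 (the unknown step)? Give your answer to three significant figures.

Step 1: unknown factor x
Step 2: 200 μL + 200 μL = 400 μL total → factor 400/200 = 2
Step 3: 15-fold → factor 15
Product of known-step factors = 30
Overall factor = 4.00 μg/mL / (0.0222 μg/mL) = 180.18
x = 180.18 / 30 = 6.01

6.01-fold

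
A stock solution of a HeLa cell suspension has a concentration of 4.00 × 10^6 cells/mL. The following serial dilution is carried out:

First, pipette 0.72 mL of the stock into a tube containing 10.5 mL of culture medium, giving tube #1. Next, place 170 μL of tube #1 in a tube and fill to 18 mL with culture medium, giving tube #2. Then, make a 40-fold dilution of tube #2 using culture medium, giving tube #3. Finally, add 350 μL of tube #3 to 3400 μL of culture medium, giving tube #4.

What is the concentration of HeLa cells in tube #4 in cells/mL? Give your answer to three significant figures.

5.66 cells/mL

Step 1: 0.72 mL + 10.5 mL = 11.22 mL total → factor 11.22/0.72 = 15.583
Step 2: 170 μL brought to 18 mL → factor 18000/170 = 105.88
Step 3: 40-fold → factor 40
Step 4: 350 μL + 3400 μL = 3750 μL total → factor 3750/350 = 10.714
Overall dilution factor = 15.583 × 105.88 × 40 × 10.714 = 7.0714 × 10^5
Final = 4.00 × 10^6 cells/mL / 7.0714 × 10^5 = 5.66 cells/mL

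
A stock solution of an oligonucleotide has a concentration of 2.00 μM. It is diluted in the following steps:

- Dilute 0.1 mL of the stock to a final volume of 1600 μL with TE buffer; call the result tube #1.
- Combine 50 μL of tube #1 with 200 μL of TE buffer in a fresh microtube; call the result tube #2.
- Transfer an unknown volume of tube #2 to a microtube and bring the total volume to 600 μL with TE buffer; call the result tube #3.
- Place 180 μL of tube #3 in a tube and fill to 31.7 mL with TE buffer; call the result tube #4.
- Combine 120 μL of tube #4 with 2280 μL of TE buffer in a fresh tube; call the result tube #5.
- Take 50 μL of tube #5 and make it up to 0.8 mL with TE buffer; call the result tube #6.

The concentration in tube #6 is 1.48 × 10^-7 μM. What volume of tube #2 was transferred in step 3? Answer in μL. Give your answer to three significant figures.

200 μL

Step 1: 0.1 mL brought to 1600 μL → factor 1.6/0.1 = 16
Step 2: 50 μL + 200 μL = 250 μL total → factor 250/50 = 5
Step 3: v brought to 600 μL → factor = 600 μL/v
Step 4: 180 μL brought to 31.7 mL → factor 31700/180 = 176.11
Step 5: 120 μL + 2280 μL = 2400 μL total → factor 2400/120 = 20
Step 6: 50 μL brought to 0.8 mL → factor 800/50 = 16
Product of known-step factors = 4.5084 × 10^6
Overall factor = 2.00 μM / (1.48 × 10^-7 μM) = 1.3514 × 10^7
Step-3 factor = 1.3514 × 10^7 / 4.5084 × 10^6 = 2.9974
v = 600 μL / 2.9974 = 200 μL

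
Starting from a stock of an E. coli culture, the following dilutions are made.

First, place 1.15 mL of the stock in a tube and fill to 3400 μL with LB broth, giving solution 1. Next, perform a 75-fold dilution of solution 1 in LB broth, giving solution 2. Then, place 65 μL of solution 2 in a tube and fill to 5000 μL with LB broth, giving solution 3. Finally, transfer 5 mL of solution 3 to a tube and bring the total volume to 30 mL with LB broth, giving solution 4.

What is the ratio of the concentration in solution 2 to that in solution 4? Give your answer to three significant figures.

462

Step 1: 1.15 mL brought to 3400 μL → factor 3.4/1.15 = 2.9565
Step 2: 75-fold → factor 75
Step 3: 65 μL brought to 5000 μL → factor 5000/65 = 76.923
Step 4: 5 mL brought to 30 mL → factor 30/5 = 6
Dilution factor to solution 2 = 221.74; to solution 4 = 1.0234 × 10^5
[solution 2]/[solution 4] = (factor to solution 4)/(factor to solution 2) = 1.0234 × 10^5/221.74 = 462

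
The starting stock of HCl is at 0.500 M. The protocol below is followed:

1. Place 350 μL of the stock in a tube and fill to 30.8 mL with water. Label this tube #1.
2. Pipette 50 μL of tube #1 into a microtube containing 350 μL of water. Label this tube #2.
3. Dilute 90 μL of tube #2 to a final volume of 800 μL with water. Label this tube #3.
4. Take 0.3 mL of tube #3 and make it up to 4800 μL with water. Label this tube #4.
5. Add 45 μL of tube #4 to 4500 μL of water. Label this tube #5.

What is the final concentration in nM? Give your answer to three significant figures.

Step 1: 350 μL brought to 30.8 mL → factor 30800/350 = 88
Step 2: 50 μL + 350 μL = 400 μL total → factor 400/50 = 8
Step 3: 90 μL brought to 800 μL → factor 800/90 = 8.8889
Step 4: 0.3 mL brought to 4800 μL → factor 4.8/0.3 = 16
Step 5: 45 μL + 4500 μL = 4545 μL total → factor 4545/45 = 101
Overall dilution factor = 88 × 8 × 8.8889 × 16 × 101 = 1.0113 × 10^7
Final = 0.500 M / 1.0113 × 10^7 = 4.944 × 10^-8 M = 49.4 nM

49.4 nM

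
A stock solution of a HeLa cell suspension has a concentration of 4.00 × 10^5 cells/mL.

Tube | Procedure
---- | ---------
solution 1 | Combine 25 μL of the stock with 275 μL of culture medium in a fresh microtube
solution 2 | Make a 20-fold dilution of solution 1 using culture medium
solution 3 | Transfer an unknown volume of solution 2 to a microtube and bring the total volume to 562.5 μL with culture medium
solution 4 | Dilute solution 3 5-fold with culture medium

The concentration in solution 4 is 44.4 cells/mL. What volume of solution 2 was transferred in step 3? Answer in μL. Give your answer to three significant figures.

74.9 μL

Step 1: 25 μL + 275 μL = 300 μL total → factor 300/25 = 12
Step 2: 20-fold → factor 20
Step 3: v brought to 562.5 μL → factor = 562.5 μL/v
Step 4: 5-fold → factor 5
Product of known-step factors = 1200
Overall factor = 4.00 × 10^5 cells/mL / (44.4 cells/mL) = 9009
Step-3 factor = 9009 / 1200 = 7.5075
v = 562.5 μL / 7.5075 = 74.9 μL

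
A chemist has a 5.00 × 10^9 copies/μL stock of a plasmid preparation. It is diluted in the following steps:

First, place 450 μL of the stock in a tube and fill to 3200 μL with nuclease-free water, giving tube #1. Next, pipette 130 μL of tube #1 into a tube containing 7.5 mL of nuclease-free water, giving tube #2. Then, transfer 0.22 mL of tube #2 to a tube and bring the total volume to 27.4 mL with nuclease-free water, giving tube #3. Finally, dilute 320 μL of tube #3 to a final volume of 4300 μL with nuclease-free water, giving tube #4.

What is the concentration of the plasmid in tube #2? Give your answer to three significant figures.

Step 1: 450 μL brought to 3200 μL → factor 3200/450 = 7.1111
Step 2: 130 μL + 7.5 mL = 7630 μL total → factor 7630/130 = 58.692
Dilution factor through tube #2 = 7.1111 × 58.692 = 417.37
[tube #2] = 5.00 × 10^9 copies/μL / 417.37 = 1.20 × 10^7 copies/μL

1.20 × 10^7 copies/μL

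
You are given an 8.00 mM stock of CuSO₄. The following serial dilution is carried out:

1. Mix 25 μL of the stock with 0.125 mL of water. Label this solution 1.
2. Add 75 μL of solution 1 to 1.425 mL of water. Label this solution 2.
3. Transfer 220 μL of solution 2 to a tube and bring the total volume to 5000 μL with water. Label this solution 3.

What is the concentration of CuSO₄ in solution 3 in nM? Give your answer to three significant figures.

Step 1: 25 μL + 0.125 mL = 150 μL total → factor 150/25 = 6
Step 2: 75 μL + 1.425 mL = 1500 μL total → factor 1500/75 = 20
Step 3: 220 μL brought to 5000 μL → factor 5000/220 = 22.727
Overall dilution factor = 6 × 20 × 22.727 = 2727.3
Final = 8.00 mM / 2727.3 = 0.002933 mM = 2.93 × 10^3 nM

2.93 × 10^3 nM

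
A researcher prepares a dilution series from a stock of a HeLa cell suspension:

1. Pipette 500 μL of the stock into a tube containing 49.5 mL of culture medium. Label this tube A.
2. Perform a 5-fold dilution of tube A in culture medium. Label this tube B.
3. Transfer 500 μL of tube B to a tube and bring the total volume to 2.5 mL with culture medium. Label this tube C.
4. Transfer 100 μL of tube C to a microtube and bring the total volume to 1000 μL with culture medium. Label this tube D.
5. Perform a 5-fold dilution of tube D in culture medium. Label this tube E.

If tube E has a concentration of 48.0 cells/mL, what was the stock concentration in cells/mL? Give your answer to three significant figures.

Step 1: 500 μL + 49.5 mL = 50000 μL total → factor 50000/500 = 100
Step 2: 5-fold → factor 5
Step 3: 500 μL brought to 2.5 mL → factor 2500/500 = 5
Step 4: 100 μL brought to 1000 μL → factor 1000/100 = 10
Step 5: 5-fold → factor 5
Overall dilution factor = 100 × 5 × 5 × 10 × 5 = 1.25 × 10^5
Stock = 48.0 cells/mL × 1.25 × 10^5 = 6.00 × 10^6 cells/mL

6.00 × 10^6 cells/mL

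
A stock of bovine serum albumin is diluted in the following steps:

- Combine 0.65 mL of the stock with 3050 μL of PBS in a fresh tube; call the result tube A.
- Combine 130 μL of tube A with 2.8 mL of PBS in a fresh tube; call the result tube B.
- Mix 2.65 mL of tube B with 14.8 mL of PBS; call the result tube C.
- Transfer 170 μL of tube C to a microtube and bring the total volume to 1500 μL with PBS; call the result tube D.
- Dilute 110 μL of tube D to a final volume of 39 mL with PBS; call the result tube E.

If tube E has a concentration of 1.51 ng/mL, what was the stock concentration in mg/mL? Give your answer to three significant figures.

Step 1: 0.65 mL + 3050 μL = 3.7 mL total → factor 3.7/0.65 = 5.6923
Step 2: 130 μL + 2.8 mL = 2930 μL total → factor 2930/130 = 22.538
Step 3: 2.65 mL + 14.8 mL = 17.45 mL total → factor 17.45/2.65 = 6.5849
Step 4: 170 μL brought to 1500 μL → factor 1500/170 = 8.8235
Step 5: 110 μL brought to 39 mL → factor 39000/110 = 354.55
Overall dilution factor = 5.6923 × 22.538 × 6.5849 × 8.8235 × 354.55 = 2.6429 × 10^6
Stock = 1.51 ng/mL × 2.6429 × 10^6 = 3.991 × 10^6 ng/mL = 3.99 mg/mL

3.99 mg/mL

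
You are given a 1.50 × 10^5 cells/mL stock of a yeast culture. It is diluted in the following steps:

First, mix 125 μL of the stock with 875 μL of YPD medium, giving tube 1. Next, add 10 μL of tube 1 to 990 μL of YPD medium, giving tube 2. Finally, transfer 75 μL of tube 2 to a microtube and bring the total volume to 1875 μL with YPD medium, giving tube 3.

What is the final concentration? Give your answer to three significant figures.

Step 1: 125 μL + 875 μL = 1000 μL total → factor 1000/125 = 8
Step 2: 10 μL + 990 μL = 1000 μL total → factor 1000/10 = 100
Step 3: 75 μL brought to 1875 μL → factor 1875/75 = 25
Overall dilution factor = 8 × 100 × 25 = 20000
Final = 1.50 × 10^5 cells/mL / 20000 = 7.50 cells/mL

7.50 cells/mL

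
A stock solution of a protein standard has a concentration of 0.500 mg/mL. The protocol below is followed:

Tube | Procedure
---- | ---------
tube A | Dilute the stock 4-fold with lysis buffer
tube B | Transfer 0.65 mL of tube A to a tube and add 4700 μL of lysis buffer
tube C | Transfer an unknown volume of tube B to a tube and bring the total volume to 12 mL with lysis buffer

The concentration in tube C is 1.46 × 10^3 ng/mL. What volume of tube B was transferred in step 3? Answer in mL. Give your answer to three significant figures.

Step 1: 4-fold → factor 4
Step 2: 0.65 mL + 4700 μL = 5.35 mL total → factor 5.35/0.65 = 8.2308
Step 3: v brought to 12 mL → factor = 12 mL/v
Product of known-step factors = 32.923
Overall factor = 0.500 mg/mL / (1.46 × 10^3 ng/mL) = 342.47
Step-3 factor = 342.47 / 32.923 = 10.402
v = 12 mL / 10.402 = 1.15 mL

1.15 mL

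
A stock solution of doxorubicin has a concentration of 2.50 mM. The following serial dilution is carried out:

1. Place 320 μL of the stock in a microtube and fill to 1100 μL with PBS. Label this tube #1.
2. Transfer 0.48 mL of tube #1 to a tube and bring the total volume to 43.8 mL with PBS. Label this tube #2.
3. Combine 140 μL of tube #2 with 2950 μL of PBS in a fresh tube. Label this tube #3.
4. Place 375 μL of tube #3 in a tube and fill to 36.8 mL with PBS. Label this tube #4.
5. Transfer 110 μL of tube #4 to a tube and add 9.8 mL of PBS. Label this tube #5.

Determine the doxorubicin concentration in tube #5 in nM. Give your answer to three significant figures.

0.0408 nM

Step 1: 320 μL brought to 1100 μL → factor 1100/320 = 3.4375
Step 2: 0.48 mL brought to 43.8 mL → factor 43.8/0.48 = 91.25
Step 3: 140 μL + 2950 μL = 3090 μL total → factor 3090/140 = 22.071
Step 4: 375 μL brought to 36.8 mL → factor 36800/375 = 98.133
Step 5: 110 μL + 9.8 mL = 9910 μL total → factor 9910/110 = 90.091
Overall dilution factor = 3.4375 × 91.25 × 22.071 × 98.133 × 90.091 = 6.1207 × 10^7
Final = 2.50 mM / 6.1207 × 10^7 = 4.084 × 10^-8 mM = 0.0408 nM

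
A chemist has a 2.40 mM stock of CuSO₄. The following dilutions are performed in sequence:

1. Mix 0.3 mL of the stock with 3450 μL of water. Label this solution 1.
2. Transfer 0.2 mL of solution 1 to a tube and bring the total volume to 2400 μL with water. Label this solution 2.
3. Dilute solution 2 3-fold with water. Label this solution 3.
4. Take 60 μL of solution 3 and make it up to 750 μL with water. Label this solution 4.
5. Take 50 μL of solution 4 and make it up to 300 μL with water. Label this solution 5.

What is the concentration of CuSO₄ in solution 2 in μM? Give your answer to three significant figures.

16.0 μM

Step 1: 0.3 mL + 3450 μL = 3.75 mL total → factor 3.75/0.3 = 12.5
Step 2: 0.2 mL brought to 2400 μL → factor 2.4/0.2 = 12
Dilution factor through solution 2 = 12.5 × 12 = 150
[solution 2] = 2.40 mM / 150 = 0.01600 mM = 16.0 μM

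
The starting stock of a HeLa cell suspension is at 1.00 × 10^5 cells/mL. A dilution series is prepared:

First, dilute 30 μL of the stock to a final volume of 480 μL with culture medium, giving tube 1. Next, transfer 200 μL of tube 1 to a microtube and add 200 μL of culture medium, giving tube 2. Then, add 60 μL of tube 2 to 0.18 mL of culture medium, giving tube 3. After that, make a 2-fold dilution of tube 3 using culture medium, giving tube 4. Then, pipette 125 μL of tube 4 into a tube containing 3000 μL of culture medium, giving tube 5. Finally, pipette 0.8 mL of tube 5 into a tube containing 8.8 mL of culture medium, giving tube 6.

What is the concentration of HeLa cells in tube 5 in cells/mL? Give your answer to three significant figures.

15.6 cells/mL

Step 1: 30 μL brought to 480 μL → factor 480/30 = 16
Step 2: 200 μL + 200 μL = 400 μL total → factor 400/200 = 2
Step 3: 60 μL + 0.18 mL = 240 μL total → factor 240/60 = 4
Step 4: 2-fold → factor 2
Step 5: 125 μL + 3000 μL = 3125 μL total → factor 3125/125 = 25
Dilution factor through tube 5 = 16 × 2 × 4 × 2 × 25 = 6400
[tube 5] = 1.00 × 10^5 cells/mL / 6400 = 15.6 cells/mL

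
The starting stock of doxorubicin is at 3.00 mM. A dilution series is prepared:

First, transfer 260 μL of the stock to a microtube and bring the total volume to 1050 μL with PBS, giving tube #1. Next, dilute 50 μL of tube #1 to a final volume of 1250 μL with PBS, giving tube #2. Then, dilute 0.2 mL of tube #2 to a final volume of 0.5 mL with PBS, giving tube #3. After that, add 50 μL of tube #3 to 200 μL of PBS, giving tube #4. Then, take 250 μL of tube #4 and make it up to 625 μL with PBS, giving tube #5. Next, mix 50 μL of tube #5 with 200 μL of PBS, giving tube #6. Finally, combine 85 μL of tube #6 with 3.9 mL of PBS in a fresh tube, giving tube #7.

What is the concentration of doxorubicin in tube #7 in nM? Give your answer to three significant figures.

4.06 nM

Step 1: 260 μL brought to 1050 μL → factor 1050/260 = 4.0385
Step 2: 50 μL brought to 1250 μL → factor 1250/50 = 25
Step 3: 0.2 mL brought to 0.5 mL → factor 0.5/0.2 = 2.5
Step 4: 50 μL + 200 μL = 250 μL total → factor 250/50 = 5
Step 5: 250 μL brought to 625 μL → factor 625/250 = 2.5
Step 6: 50 μL + 200 μL = 250 μL total → factor 250/50 = 5
Step 7: 85 μL + 3.9 mL = 3985 μL total → factor 3985/85 = 46.882
Overall dilution factor = 4.0385 × 25 × 2.5 × 5 × 2.5 × 5 × 46.882 = 7.3958 × 10^5
Final = 3.00 mM / 7.3958 × 10^5 = 4.056 × 10^-6 mM = 4.06 nM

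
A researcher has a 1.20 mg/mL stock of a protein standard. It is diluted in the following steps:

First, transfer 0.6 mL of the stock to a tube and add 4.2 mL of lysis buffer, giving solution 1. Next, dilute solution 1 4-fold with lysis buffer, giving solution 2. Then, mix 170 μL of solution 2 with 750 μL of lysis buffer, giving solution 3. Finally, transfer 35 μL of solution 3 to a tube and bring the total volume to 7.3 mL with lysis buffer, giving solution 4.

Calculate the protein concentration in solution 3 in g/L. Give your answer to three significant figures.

0.00693 g/L

Step 1: 0.6 mL + 4.2 mL = 4.8 mL total → factor 4.8/0.6 = 8
Step 2: 4-fold → factor 4
Step 3: 170 μL + 750 μL = 920 μL total → factor 920/170 = 5.4118
Dilution factor through solution 3 = 8 × 4 × 5.4118 = 173.18
[solution 3] = 1.20 mg/mL / 173.18 = 0.006929 mg/mL = 0.00693 g/L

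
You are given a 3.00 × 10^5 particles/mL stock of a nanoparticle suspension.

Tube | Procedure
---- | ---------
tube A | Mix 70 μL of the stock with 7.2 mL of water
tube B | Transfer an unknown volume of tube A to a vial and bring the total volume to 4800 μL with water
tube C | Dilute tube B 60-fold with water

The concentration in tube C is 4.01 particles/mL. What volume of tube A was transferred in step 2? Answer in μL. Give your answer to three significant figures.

400 μL

Step 1: 70 μL + 7.2 mL = 7270 μL total → factor 7270/70 = 103.86
Step 2: v brought to 4800 μL → factor = 4800 μL/v
Step 3: 60-fold → factor 60
Product of known-step factors = 6231.4
Overall factor = 3.00 × 10^5 particles/mL / (4.01 particles/mL) = 74813
Step-2 factor = 74813 / 6231.4 = 12.006
v = 4800 μL / 12.006 = 400 μL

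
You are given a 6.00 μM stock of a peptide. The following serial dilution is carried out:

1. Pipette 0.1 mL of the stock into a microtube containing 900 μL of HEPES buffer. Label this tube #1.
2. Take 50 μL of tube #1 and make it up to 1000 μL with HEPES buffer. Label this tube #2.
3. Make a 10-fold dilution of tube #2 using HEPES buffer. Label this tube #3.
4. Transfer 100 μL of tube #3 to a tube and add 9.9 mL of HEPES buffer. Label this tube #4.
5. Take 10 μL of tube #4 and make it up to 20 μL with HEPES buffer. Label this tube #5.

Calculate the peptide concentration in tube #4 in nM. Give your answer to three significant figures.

0.0300 nM

Step 1: 0.1 mL + 900 μL = 1 mL total → factor 1/0.1 = 10
Step 2: 50 μL brought to 1000 μL → factor 1000/50 = 20
Step 3: 10-fold → factor 10
Step 4: 100 μL + 9.9 mL = 10000 μL total → factor 10000/100 = 100
Dilution factor through tube #4 = 10 × 20 × 10 × 100 = 2 × 10^5
[tube #4] = 6.00 μM / 2 × 10^5 = 3.000 × 10^-5 μM = 0.0300 nM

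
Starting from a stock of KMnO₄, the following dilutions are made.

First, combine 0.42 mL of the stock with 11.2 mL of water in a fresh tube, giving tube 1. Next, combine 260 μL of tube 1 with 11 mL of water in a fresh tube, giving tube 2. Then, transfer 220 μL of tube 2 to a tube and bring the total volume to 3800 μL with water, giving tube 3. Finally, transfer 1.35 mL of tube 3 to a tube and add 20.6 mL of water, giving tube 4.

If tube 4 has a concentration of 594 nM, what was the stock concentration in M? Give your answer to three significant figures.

Step 1: 0.42 mL + 11.2 mL = 11.62 mL total → factor 11.62/0.42 = 27.667
Step 2: 260 μL + 11 mL = 11260 μL total → factor 11260/260 = 43.308
Step 3: 220 μL brought to 3800 μL → factor 3800/220 = 17.273
Step 4: 1.35 mL + 20.6 mL = 21.95 mL total → factor 21.95/1.35 = 16.259
Overall dilution factor = 27.667 × 43.308 × 17.273 × 16.259 = 3.365 × 10^5
Stock = 594 nM × 3.365 × 10^5 = 1.999 × 10^8 nM = 0.200 M

0.200 M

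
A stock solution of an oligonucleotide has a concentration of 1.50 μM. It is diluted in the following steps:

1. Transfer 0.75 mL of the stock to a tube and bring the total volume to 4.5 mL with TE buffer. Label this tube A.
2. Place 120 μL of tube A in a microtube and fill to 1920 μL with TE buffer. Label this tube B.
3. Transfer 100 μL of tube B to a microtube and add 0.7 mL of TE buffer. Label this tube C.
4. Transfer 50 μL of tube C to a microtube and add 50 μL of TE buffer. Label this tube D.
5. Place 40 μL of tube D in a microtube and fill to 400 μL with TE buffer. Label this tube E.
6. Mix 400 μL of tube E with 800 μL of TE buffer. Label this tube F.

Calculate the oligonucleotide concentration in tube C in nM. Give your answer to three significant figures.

1.95 nM

Step 1: 0.75 mL brought to 4.5 mL → factor 4.5/0.75 = 6
Step 2: 120 μL brought to 1920 μL → factor 1920/120 = 16
Step 3: 100 μL + 0.7 mL = 800 μL total → factor 800/100 = 8
Dilution factor through tube C = 6 × 16 × 8 = 768
[tube C] = 1.50 μM / 768 = 0.001953 μM = 1.95 nM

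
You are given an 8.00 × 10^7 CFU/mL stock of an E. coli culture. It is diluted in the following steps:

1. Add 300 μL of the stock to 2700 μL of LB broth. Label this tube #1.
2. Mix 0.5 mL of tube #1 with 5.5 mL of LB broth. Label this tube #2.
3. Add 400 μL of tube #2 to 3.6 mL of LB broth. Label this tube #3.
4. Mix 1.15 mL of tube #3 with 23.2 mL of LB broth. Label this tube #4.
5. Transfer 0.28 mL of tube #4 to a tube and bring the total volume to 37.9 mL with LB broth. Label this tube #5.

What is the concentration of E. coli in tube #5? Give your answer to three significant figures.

23.3 CFU/mL

Step 1: 300 μL + 2700 μL = 3000 μL total → factor 3000/300 = 10
Step 2: 0.5 mL + 5.5 mL = 6 mL total → factor 6/0.5 = 12
Step 3: 400 μL + 3.6 mL = 4000 μL total → factor 4000/400 = 10
Step 4: 1.15 mL + 23.2 mL = 24.35 mL total → factor 24.35/1.15 = 21.174
Step 5: 0.28 mL brought to 37.9 mL → factor 37.9/0.28 = 135.36
Overall dilution factor = 10 × 12 × 10 × 21.174 × 135.36 = 3.4392 × 10^6
Final = 8.00 × 10^7 CFU/mL / 3.4392 × 10^6 = 23.3 CFU/mL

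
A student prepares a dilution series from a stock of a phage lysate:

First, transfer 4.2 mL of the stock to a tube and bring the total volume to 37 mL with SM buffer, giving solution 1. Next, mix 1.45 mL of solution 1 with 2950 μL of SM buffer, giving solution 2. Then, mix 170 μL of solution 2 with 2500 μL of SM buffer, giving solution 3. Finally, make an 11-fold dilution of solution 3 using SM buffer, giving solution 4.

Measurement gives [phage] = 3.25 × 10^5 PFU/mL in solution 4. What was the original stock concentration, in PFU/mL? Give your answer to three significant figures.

1.50 × 10^9 PFU/mL

Step 1: 4.2 mL brought to 37 mL → factor 37/4.2 = 8.8095
Step 2: 1.45 mL + 2950 μL = 4.4 mL total → factor 4.4/1.45 = 3.0345
Step 3: 170 μL + 2500 μL = 2670 μL total → factor 2670/170 = 15.706
Step 4: 11-fold → factor 11
Overall dilution factor = 8.8095 × 3.0345 × 15.706 × 11 = 4618.4
Stock = 3.25 × 10^5 PFU/mL × 4618.4 = 1.50 × 10^9 PFU/mL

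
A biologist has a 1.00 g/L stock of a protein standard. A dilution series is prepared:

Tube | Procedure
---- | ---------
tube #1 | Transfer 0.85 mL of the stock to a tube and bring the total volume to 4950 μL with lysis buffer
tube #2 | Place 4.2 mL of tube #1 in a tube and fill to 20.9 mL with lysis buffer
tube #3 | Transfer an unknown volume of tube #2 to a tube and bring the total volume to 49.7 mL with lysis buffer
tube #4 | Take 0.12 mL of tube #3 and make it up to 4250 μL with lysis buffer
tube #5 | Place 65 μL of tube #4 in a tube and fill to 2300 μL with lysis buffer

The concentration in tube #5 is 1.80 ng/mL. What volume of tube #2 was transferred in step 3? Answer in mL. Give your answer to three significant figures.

3.25 mL

Step 1: 0.85 mL brought to 4950 μL → factor 4.95/0.85 = 5.8235
Step 2: 4.2 mL brought to 20.9 mL → factor 20.9/4.2 = 4.9762
Step 3: v brought to 49.7 mL → factor = 49.7 mL/v
Step 4: 0.12 mL brought to 4250 μL → factor 4.25/0.12 = 35.417
Step 5: 65 μL brought to 2300 μL → factor 2300/65 = 35.385
Product of known-step factors = 36317
Overall factor = 1.00 g/L / (1.80 ng/mL) = 5.5556 × 10^5
Step-3 factor = 5.5556 × 10^5 / 36317 = 15.298
v = 49.7 mL / 15.298 = 3.25 mL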